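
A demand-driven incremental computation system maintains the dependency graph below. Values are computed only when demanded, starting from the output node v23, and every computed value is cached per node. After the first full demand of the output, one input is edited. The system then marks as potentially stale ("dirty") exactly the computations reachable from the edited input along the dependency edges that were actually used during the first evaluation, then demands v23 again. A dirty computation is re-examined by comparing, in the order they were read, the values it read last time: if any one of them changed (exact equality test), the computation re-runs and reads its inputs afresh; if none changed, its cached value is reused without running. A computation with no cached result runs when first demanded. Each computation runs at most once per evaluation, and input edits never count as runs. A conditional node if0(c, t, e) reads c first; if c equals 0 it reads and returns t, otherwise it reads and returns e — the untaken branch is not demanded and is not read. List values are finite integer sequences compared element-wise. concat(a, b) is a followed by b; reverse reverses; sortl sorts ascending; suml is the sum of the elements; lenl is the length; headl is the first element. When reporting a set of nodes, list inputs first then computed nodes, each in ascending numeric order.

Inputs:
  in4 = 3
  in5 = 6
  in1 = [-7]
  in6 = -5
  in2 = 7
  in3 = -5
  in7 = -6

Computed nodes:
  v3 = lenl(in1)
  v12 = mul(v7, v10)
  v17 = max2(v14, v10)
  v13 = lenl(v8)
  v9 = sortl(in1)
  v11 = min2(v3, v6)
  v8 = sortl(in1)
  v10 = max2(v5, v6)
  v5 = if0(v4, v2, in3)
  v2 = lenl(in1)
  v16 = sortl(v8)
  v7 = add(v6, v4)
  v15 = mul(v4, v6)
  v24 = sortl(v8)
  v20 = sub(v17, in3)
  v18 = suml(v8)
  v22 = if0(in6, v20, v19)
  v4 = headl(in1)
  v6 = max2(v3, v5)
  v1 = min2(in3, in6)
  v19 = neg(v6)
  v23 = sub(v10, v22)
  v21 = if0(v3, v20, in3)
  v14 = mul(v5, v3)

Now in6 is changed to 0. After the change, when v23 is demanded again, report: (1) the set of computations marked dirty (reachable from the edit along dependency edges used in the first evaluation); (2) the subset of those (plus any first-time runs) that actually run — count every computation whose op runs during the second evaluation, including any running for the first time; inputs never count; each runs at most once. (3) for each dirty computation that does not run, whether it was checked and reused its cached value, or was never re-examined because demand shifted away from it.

Marked dirty: v22, v23.
Computations that run: v14, v17, v20, v22, v23 — 5 in total.
Every dirty computation ran.
Key observation: a condition flipped, so demand reaches new nodes — v14, v17, v20 run for the first time.

First evaluation (everything demanded from the output):
  v3 = lenl([-7]) = 1
  v4 = headl([-7]) = -7
  v5 = if0(v4=-7 -> else branch in3) = -5
  v6 = max2(1, -5) = 1
  v10 = max2(-5, 1) = 1
  v19 = neg(1) = -1
  v22 = if0(in6=-5 -> else branch v19) = -1
  v23 = sub(1, -1) = 2

Propagation after the edit:
  v14: demanded for the first time — runs, produces -5.
  v17: demanded for the first time — runs, produces 1.
  v20: demanded for the first time — runs, produces 6.
  v22: runs — in6 -5->0; result 6.
  v23: runs — v22 -1->6; result -5.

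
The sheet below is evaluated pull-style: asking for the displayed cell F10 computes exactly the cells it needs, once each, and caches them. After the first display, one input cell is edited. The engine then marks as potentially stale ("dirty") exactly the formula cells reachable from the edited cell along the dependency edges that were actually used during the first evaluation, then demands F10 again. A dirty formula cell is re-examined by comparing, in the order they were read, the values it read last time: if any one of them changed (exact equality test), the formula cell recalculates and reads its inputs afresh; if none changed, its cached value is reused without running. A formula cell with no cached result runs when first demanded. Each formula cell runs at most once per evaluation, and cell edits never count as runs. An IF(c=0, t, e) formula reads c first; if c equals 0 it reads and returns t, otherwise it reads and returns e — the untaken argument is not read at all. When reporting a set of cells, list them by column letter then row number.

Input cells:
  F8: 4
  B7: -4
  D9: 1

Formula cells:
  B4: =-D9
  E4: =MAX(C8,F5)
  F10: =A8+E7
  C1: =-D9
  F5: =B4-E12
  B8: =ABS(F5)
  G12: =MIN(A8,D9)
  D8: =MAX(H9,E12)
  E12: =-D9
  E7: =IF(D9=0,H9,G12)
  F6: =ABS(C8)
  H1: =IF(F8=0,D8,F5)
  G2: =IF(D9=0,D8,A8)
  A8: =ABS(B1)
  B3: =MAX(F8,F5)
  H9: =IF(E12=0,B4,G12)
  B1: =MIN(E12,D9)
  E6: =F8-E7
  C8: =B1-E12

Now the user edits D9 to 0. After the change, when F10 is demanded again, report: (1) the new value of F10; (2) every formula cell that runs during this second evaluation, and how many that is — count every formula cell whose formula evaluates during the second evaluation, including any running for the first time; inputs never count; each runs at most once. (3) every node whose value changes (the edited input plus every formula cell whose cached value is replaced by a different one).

Demanding F10 again yields 0.
7 formula cells run: A8, B1, B4, E7, E12, F10, H9.
The nodes whose values change: A8, B1, D9, E7, E12, F10.
Note the branch switch — demand abandons G12, which is never re-examined.

First demand of the output computes:
  E12 = -(1) = -1
  B1 = MIN(-1, 1) = -1
  A8 = ABS(-1) = 1
  G12 = MIN(1, 1) = 1
  E7 = IF(D9=0: D9=1 -> else branch G12) = 1
  F10 = 1 + 1 = 2

After the edit, cleaning proceeds:
  B4: had never run; runs now, result 0.
  E12: a read changed (D9 1->0) — executes, giving 0.
  B1: a read changed (E12 -1->0; D9 1->0) — executes, giving 0.
  A8: a read changed (B1 -1->0) — executes, giving 0.
  G12: stays stale; no demand reaches it after the flip.
  H9: had never run; runs now, result 0.
  E7: a read changed (D9 1->0) — executes, giving 0.
  F10: a read changed (A8 1->0; E7 1->0) — executes, giving 0.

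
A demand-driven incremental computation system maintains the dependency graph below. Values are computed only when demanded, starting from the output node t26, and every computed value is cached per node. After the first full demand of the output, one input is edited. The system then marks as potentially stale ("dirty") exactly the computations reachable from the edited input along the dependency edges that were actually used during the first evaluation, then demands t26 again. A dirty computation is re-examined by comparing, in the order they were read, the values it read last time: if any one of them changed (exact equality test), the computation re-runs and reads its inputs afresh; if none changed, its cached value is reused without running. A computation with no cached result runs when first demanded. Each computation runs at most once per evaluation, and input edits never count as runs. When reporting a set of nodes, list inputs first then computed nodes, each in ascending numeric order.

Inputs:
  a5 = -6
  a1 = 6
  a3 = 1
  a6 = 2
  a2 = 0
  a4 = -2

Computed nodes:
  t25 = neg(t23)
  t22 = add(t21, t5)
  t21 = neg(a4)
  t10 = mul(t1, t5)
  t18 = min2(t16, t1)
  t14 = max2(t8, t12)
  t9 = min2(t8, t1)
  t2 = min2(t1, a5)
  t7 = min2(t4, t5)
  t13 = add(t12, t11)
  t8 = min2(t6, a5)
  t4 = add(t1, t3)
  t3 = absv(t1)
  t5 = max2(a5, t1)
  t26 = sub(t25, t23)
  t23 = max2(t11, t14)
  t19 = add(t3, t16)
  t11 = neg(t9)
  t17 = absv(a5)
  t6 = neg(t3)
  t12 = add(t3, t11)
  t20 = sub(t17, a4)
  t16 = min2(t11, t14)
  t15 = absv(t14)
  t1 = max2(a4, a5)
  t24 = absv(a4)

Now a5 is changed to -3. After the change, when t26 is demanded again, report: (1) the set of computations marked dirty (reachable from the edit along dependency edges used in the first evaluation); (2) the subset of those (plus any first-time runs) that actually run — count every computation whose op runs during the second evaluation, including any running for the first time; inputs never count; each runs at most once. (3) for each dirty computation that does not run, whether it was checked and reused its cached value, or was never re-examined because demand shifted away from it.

First evaluation (everything demanded from the output):
  t1 = max2(-2, -6) = -2
  t3 = absv(-2) = 2
  t6 = neg(2) = -2
  t8 = min2(-2, -6) = -6
  t9 = min2(-6, -2) = -6
  t11 = neg(-6) = 6
  t12 = add(2, 6) = 8
  t14 = max2(-6, 8) = 8
  t23 = max2(6, 8) = 8
  t25 = neg(8) = -8
  t26 = sub(-8, 8) = -16

Propagation after the edit:
  t1: runs — a5 -6->-3; result -2 (same value as before).
  t3: checked — values it read are unchanged (t1 unchanged); reused cached 2 without running.
  t6: checked — values it read are unchanged (t3 unchanged); reused cached -2 without running.
  t8: runs — a5 -6->-3; result -3.
  t9: runs — t8 -6->-3; result -3.
  t11: runs — t9 -6->-3; result 3.
  t12: runs — t11 6->3; result 5.
  t14: runs — t8 -6->-3; t12 8->5; result 5.
  t23: runs — t11 6->3; t14 8->5; result 5.
  t25: runs — t23 8->5; result -5.
  t26: runs — t25 -8->-5; t23 8->5; result -10.

Key observation: the cutoff stops propagation at t3 — its inputs' values are unchanged, so it reuses its cache.

Marked dirty: t1, t3, t6, t8, t9, t11, t12, t14, t23, t25, t26.
Computations that run: t1, t8, t9, t11, t12, t14, t23, t25, t26 — 9 in total.
Checked but reused from cache: t3, t6.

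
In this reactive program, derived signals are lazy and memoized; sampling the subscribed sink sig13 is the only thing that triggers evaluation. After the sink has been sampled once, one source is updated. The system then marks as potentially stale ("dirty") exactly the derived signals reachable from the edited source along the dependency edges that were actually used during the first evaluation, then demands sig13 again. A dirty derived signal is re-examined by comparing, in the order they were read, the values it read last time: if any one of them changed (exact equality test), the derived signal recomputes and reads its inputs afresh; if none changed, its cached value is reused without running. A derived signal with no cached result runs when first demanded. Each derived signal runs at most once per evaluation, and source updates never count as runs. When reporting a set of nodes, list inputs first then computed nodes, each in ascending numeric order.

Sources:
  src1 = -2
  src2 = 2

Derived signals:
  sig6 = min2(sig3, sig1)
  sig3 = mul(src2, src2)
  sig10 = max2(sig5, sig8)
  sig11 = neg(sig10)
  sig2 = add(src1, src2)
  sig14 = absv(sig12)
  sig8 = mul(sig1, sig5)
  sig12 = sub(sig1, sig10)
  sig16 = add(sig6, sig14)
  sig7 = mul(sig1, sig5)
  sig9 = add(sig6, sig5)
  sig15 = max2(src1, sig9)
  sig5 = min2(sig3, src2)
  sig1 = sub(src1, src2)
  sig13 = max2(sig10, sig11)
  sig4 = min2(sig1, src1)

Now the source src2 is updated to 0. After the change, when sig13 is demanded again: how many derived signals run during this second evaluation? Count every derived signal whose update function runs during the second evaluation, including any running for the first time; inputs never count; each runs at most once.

First demand of the output computes:
  sig1 = sub(-2, 2) = -4
  sig3 = mul(2, 2) = 4
  sig5 = min2(4, 2) = 2
  sig8 = mul(-4, 2) = -8
  sig10 = max2(2, -8) = 2
  sig11 = neg(2) = -2
  sig13 = max2(2, -2) = 2

After the edit, cleaning proceeds:
  sig1: a read changed (src2 2->0) — executes, giving -2.
  sig3: a read changed (src2 2->0; src2 2->0) — executes, giving 0.
  sig5: a read changed (sig3 4->0; src2 2->0) — executes, giving 0.
  sig8: a read changed (sig1 -4->-2; sig5 2->0) — executes, giving 0.
  sig10: a read changed (sig5 2->0; sig8 -8->0) — executes, giving 0.
  sig11: a read changed (sig10 2->0) — executes, giving 0.
  sig13: a read changed (sig10 2->0; sig11 -2->0) — executes, giving 0.

7 derived signals run: sig1, sig3, sig5, sig8, sig10, sig11, sig13.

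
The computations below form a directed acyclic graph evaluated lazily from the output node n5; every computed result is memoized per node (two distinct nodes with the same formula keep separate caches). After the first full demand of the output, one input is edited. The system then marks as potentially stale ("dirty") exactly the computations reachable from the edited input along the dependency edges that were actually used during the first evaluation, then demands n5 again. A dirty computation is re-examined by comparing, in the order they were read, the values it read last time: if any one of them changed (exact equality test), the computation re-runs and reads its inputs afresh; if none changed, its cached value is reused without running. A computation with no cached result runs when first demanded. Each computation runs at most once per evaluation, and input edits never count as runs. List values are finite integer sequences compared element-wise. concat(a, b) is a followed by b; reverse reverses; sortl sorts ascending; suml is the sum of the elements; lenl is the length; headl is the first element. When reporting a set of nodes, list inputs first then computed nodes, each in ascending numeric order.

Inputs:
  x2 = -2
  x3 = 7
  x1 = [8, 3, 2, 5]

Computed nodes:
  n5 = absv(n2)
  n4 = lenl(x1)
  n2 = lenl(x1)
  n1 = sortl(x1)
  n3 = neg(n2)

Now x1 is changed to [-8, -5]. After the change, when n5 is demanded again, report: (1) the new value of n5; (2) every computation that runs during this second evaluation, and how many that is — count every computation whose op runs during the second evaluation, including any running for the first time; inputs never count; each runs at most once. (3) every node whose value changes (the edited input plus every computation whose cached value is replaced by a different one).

Demanding n5 again yields 2.
2 computations run: n2, n5.
The nodes whose values change: x1, n2, n5.

First demand of the output computes:
  n2 = lenl([8, 3, 2, 5]) = 4
  n5 = absv(4) = 4

After the edit, cleaning proceeds:
  n2: a read changed (x1 [8, 3, 2, 5]->[-8, -5]) — executes, giving 2.
  n5: a read changed (n2 4->2) — executes, giving 2.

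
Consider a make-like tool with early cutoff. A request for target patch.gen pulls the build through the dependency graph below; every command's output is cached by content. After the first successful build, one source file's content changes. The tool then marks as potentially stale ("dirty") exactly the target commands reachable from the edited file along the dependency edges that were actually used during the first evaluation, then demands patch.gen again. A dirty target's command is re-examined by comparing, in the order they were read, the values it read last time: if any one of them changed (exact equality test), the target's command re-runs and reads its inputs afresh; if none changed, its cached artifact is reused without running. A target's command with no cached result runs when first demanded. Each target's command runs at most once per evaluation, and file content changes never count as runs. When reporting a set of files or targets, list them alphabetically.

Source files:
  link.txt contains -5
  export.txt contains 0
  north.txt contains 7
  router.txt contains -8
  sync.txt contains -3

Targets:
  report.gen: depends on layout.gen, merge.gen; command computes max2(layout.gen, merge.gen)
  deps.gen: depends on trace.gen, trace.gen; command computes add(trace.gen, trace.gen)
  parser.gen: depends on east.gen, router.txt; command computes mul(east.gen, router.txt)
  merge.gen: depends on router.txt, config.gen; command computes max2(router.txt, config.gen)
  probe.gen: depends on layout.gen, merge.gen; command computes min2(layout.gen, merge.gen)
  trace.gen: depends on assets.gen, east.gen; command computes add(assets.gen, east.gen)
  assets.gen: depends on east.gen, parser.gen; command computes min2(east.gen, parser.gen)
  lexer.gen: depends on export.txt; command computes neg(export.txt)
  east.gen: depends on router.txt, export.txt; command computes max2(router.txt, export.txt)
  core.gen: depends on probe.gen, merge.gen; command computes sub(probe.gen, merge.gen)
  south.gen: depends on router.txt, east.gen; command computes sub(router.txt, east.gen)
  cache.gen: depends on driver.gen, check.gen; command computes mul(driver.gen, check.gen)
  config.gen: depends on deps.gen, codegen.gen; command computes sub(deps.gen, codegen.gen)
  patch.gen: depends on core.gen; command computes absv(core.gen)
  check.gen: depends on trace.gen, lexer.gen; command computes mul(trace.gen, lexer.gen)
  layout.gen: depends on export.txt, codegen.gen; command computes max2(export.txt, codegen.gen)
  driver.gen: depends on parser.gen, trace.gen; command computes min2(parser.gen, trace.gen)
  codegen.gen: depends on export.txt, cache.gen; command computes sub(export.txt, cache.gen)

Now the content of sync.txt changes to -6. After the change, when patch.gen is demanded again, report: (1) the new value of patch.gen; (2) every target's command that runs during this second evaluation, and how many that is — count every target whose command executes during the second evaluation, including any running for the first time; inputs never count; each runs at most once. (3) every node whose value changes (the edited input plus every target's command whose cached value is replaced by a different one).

Demanding patch.gen again yields 0.
0 target commands run: none.
The nodes whose values change: sync.txt.
Note the shortcut — nothing in the graph depends on sync.txt at all, so no recomputation happens.

First demand of the output computes:
  east.gen = max2(-8, 0) = 0
  lexer.gen = neg(0) = 0
  parser.gen = mul(0, -8) = 0
  assets.gen = min2(0, 0) = 0
  trace.gen = add(0, 0) = 0
  check.gen = mul(0, 0) = 0
  deps.gen = add(0, 0) = 0
  driver.gen = min2(0, 0) = 0
  cache.gen = mul(0, 0) = 0
  codegen.gen = sub(0, 0) = 0
  config.gen = sub(0, 0) = 0
  layout.gen = max2(0, 0) = 0
  merge.gen = max2(-8, 0) = 0
  probe.gen = min2(0, 0) = 0
  core.gen = sub(0, 0) = 0
  patch.gen = absv(0) = 0

After the edit, cleaning proceeds:
  no node depends on sync.txt at all; the second demand re-runs nothing.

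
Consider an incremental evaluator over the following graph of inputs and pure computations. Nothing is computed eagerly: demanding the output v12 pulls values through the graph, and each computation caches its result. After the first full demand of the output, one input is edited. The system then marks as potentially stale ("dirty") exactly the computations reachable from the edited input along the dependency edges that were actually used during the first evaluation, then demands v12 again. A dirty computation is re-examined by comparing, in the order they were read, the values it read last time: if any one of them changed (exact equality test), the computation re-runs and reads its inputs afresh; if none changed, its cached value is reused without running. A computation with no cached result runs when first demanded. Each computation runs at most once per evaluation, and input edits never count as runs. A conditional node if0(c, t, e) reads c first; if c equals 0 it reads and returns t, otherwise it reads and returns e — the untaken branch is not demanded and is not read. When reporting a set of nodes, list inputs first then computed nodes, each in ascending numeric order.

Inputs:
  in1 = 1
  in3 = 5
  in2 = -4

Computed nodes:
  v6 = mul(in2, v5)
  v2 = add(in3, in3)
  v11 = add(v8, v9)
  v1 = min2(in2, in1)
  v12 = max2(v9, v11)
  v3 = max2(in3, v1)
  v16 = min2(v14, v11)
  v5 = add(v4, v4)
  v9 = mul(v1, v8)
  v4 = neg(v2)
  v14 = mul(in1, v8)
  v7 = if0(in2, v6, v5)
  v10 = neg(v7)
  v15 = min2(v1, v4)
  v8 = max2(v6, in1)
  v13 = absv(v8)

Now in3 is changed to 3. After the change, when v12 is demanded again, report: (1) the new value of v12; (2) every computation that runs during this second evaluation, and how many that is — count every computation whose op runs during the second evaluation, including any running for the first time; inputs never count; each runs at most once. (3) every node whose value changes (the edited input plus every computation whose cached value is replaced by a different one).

v12 now evaluates to -144.
Run set: v2, v4, v5, v6, v8, v9, v11, v12 (8 run).
Changed values: in3, v2, v4, v5, v6, v8, v9, v11, v12.

Initial pass — values computed on the first demand:
  v1 = min2(-4, 1) = -4
  v2 = add(5, 5) = 10
  v4 = neg(10) = -10
  v5 = add(-10, -10) = -20
  v6 = mul(-4, -20) = 80
  v8 = max2(80, 1) = 80
  v9 = mul(-4, 80) = -320
  v11 = add(80, -320) = -240
  v12 = max2(-320, -240) = -240

Second demand — change propagation:
  v2: re-runs because in3 5->3; in3 5->3; new result 6.
  v4: re-runs because v2 10->6; new result -6.
  v5: re-runs because v4 -10->-6; v4 -10->-6; new result -12.
  v6: re-runs because v5 -20->-12; new result 48.
  v8: re-runs because v6 80->48; new result 48.
  v9: re-runs because v8 80->48; new result -192.
  v11: re-runs because v8 80->48; v9 -320->-192; new result -144.
  v12: re-runs because v9 -320->-192; v11 -240->-144; new result -144.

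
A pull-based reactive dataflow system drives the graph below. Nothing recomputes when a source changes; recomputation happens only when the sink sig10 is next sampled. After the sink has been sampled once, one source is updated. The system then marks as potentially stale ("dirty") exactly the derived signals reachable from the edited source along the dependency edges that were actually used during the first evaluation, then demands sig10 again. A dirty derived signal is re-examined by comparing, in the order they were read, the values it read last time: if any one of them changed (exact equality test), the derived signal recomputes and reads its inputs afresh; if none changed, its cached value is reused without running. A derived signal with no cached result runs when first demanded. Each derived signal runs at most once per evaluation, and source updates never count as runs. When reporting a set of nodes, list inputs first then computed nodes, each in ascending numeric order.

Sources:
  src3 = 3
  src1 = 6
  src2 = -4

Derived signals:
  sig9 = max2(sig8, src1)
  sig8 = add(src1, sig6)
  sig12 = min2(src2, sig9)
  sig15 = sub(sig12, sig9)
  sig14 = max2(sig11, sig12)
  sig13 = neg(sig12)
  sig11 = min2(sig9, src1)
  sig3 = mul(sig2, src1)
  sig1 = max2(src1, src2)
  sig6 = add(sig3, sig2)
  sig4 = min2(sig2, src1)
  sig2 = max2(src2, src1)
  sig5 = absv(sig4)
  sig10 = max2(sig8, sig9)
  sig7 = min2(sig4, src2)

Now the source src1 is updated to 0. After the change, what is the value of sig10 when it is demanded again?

New value of sig10: 0.

First evaluation (everything demanded from the output):
  sig2 = max2(-4, 6) = 6
  sig3 = mul(6, 6) = 36
  sig6 = add(36, 6) = 42
  sig8 = add(6, 42) = 48
  sig9 = max2(48, 6) = 48
  sig10 = max2(48, 48) = 48

Propagation after the edit:
  sig2: runs — src1 6->0; result 0.
  sig3: runs — sig2 6->0; src1 6->0; result 0.
  sig6: runs — sig3 36->0; sig2 6->0; result 0.
  sig8: runs — src1 6->0; sig6 42->0; result 0.
  sig9: runs — sig8 48->0; src1 6->0; result 0.
  sig10: runs — sig8 48->0; sig9 48->0; result 0.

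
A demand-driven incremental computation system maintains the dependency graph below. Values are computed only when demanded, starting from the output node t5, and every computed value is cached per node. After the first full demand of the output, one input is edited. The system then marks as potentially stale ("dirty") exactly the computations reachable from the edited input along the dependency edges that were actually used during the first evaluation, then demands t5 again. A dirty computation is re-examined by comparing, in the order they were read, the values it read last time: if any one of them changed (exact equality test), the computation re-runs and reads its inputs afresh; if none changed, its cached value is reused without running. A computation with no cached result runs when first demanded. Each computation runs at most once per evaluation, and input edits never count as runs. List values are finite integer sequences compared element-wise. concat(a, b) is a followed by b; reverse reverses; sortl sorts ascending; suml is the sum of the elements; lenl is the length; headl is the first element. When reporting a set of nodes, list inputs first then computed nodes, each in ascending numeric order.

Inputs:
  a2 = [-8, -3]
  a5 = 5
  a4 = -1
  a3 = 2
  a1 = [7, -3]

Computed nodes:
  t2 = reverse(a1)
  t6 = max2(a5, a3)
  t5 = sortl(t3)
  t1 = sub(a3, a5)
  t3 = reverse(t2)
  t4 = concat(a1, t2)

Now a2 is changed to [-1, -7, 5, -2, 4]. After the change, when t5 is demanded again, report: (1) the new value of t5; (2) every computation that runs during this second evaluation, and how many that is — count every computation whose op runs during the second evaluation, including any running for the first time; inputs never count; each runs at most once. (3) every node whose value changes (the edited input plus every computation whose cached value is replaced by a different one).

New value of t5: [-3, 7].
Computations that run: none — 0 in total.
Values that change: a2.
Key observation: a2 is never demanded by the output, so the edit triggers no recomputation at all.

First evaluation (everything demanded from the output):
  t2 = reverse([7, -3]) = [-3, 7]
  t3 = reverse([-3, 7]) = [7, -3]
  t5 = sortl([7, -3]) = [-3, 7]

Propagation after the edit:
  a2 feeds no computation that the output demands — nothing is marked dirty and nothing runs.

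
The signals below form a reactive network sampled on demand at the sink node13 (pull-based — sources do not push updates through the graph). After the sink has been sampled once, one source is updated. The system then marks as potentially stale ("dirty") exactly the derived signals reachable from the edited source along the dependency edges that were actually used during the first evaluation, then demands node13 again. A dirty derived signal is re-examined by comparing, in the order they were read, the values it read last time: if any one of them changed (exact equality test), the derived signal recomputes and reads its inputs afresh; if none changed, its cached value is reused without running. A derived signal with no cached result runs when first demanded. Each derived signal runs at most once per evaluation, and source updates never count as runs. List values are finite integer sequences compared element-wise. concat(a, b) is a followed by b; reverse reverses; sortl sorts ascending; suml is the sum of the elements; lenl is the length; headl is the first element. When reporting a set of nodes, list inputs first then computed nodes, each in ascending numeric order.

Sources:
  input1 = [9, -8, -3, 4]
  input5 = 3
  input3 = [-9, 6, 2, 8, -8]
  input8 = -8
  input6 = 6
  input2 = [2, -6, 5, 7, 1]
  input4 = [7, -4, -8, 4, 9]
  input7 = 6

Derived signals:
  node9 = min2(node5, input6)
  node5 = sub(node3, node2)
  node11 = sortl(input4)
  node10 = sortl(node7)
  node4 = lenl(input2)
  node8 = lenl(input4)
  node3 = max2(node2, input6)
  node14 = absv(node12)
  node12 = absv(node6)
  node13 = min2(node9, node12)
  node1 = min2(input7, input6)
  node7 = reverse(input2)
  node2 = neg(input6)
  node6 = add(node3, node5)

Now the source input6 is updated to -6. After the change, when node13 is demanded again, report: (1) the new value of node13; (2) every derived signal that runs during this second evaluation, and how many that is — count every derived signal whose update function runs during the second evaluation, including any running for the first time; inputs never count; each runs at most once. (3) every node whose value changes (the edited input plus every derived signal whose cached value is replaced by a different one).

Initial pass — values computed on the first demand:
  node2 = neg(6) = -6
  node3 = max2(-6, 6) = 6
  node5 = sub(6, -6) = 12
  node6 = add(6, 12) = 18
  node9 = min2(12, 6) = 6
  node12 = absv(18) = 18
  node13 = min2(6, 18) = 6

Second demand — change propagation:
  node2: re-runs because input6 6->-6; new result 6.
  node3: re-runs because node2 -6->6; input6 6->-6; new result 6 (unchanged).
  node5: re-runs because node2 -6->6; new result 0.
  node6: re-runs because node5 12->0; new result 6.
  node9: re-runs because node5 12->0; input6 6->-6; new result -6.
  node12: re-runs because node6 18->6; new result 6.
  node13: re-runs because node9 6->-6; node12 18->6; new result -6.

node13 now evaluates to -6.
Run set: node2, node3, node5, node6, node9, node12, node13 (7 run).
Changed values: input6, node2, node5, node6, node9, node12, node13.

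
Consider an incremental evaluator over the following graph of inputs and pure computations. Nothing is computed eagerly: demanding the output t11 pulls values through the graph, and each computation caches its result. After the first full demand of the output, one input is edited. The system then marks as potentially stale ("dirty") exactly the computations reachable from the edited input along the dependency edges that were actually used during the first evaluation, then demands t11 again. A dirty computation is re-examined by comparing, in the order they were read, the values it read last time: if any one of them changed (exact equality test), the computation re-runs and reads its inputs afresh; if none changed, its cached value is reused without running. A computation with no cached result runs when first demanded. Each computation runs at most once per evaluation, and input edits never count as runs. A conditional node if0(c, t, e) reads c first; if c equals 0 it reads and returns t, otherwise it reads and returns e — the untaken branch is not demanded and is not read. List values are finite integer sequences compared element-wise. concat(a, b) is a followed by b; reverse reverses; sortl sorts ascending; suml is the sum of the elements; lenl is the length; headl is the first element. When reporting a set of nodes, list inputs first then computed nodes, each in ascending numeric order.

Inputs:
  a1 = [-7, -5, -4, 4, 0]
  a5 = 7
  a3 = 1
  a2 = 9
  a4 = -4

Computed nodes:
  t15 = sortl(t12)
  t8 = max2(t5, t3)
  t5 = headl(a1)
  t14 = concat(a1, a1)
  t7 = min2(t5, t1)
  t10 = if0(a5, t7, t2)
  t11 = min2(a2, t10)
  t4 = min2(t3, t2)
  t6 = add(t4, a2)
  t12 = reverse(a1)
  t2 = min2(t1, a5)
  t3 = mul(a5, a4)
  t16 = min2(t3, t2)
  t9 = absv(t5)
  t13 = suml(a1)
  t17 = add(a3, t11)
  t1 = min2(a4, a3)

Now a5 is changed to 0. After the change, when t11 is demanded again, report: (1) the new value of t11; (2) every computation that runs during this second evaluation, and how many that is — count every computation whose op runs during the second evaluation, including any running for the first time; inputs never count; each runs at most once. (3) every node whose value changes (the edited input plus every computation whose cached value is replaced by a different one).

Initial pass — values computed on the first demand:
  t1 = min2(-4, 1) = -4
  t2 = min2(-4, 7) = -4
  t10 = if0(a5=7 -> else branch t2) = -4
  t11 = min2(9, -4) = -4

Second demand — change propagation:
  t2: dirty yet unreached — the second evaluation never asks for it.
  t5: newly demanded (no cache) — executes and yields -7.
  t7: newly demanded (no cache) — executes and yields -7.
  t10: re-runs because a5 7->0; new result -7.
  t11: re-runs because t10 -4->-7; new result -7.

The important point: the flipped condition redirects demand; t2 is left stale, never re-checked.

t11 now evaluates to -7.
Run set: t5, t7, t10, t11 (4 run).
Changed values: a5, t10, t11.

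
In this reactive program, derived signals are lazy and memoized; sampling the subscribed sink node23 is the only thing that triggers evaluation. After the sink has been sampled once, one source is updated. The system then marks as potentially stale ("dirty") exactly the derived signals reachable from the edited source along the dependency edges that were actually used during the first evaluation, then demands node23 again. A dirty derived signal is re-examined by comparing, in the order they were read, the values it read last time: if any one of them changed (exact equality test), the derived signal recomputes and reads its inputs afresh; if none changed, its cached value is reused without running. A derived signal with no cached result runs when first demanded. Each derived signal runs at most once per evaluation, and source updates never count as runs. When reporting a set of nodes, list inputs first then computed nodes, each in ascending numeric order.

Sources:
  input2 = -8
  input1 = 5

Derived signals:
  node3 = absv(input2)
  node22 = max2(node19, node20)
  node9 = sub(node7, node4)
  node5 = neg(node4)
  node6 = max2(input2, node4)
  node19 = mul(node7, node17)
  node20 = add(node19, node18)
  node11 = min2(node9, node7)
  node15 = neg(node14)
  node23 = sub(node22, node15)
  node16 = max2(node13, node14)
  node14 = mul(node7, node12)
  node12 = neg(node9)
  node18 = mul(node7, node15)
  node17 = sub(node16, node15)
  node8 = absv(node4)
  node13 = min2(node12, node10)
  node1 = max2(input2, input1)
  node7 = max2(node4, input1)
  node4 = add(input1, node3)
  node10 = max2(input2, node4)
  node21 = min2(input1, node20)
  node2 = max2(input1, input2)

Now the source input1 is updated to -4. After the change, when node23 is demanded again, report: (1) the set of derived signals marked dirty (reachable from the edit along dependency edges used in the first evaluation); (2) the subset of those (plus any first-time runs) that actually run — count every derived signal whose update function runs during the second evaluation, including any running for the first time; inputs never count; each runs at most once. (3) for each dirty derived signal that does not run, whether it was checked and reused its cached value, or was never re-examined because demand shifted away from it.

The edit dirties: node4, node7, node9, node10, node12, node13, node14, node15, node16, node17, node18, node19, node20, node22, node23.
8 derived signals run: node4, node7, node9, node10, node13, node14, node18, node19.
Cache hits after checking: node12, node15, node16, node17, node20, node22, node23.
Note where the cutoff bites: node12 is checked, finds nothing changed, and keeps its cache.

First demand of the output computes:
  node3 = absv(-8) = 8
  node4 = add(5, 8) = 13
  node7 = max2(13, 5) = 13
  node9 = sub(13, 13) = 0
  node10 = max2(-8, 13) = 13
  node12 = neg(0) = 0
  node13 = min2(0, 13) = 0
  node14 = mul(13, 0) = 0
  node15 = neg(0) = 0
  node16 = max2(0, 0) = 0
  node17 = sub(0, 0) = 0
  node18 = mul(13, 0) = 0
  node19 = mul(13, 0) = 0
  node20 = add(0, 0) = 0
  node22 = max2(0, 0) = 0
  node23 = sub(0, 0) = 0

After the edit, cleaning proceeds:
  node4: a read changed (input1 5->-4) — executes, giving 4.
  node7: a read changed (node4 13->4; input1 5->-4) — executes, giving 4.
  node9: a read changed (node7 13->4; node4 13->4) — executes, giving 0 — identical to its old value.
  node10: a read changed (node4 13->4) — executes, giving 4.
  node12: dirty, but its reads are unchanged (node9 unchanged); cached 0 stands.
  node13: a read changed (node10 13->4) — executes, giving 0 — identical to its old value.
  node14: a read changed (node7 13->4) — executes, giving 0 — identical to its old value.
  node15: dirty, but its reads are unchanged (node14 unchanged); cached 0 stands.
  node16: dirty, but its reads are unchanged (node13 unchanged, node14 unchanged); cached 0 stands.
  node17: dirty, but its reads are unchanged (node16 unchanged, node15 unchanged); cached 0 stands.
  node18: a read changed (node7 13->4) — executes, giving 0 — identical to its old value.
  node19: a read changed (node7 13->4) — executes, giving 0 — identical to its old value.
  node20: dirty, but its reads are unchanged (node19 unchanged, node18 unchanged); cached 0 stands.
  node22: dirty, but its reads are unchanged (node19 unchanged, node20 unchanged); cached 0 stands.
  node23: dirty, but its reads are unchanged (node22 unchanged, node15 unchanged); cached 0 stands.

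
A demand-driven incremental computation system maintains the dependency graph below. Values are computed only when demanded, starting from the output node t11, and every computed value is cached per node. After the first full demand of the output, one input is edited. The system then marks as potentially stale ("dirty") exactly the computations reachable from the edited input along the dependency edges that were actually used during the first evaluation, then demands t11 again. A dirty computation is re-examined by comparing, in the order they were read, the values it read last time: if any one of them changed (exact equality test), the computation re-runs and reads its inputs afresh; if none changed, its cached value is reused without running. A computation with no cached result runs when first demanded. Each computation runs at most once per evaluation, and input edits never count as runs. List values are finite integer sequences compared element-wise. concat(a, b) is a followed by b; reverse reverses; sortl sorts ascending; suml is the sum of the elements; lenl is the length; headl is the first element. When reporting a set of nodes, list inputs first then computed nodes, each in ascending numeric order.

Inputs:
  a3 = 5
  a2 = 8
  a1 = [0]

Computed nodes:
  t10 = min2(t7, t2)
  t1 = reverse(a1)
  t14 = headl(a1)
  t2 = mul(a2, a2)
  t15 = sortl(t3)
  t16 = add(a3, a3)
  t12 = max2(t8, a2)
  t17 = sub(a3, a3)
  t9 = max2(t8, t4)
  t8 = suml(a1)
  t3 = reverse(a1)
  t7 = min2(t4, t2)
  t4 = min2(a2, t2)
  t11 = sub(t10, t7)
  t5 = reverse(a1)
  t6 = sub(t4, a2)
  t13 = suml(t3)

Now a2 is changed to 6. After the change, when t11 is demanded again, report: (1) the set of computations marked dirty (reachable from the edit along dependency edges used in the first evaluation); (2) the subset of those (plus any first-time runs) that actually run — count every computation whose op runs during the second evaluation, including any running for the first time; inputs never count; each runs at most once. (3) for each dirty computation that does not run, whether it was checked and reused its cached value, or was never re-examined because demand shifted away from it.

Marked dirty: t2, t4, t7, t10, t11.
Computations that run: t2, t4, t7, t10, t11 — 5 in total.
Every dirty computation ran.

First evaluation (everything demanded from the output):
  t2 = mul(8, 8) = 64
  t4 = min2(8, 64) = 8
  t7 = min2(8, 64) = 8
  t10 = min2(8, 64) = 8
  t11 = sub(8, 8) = 0

Propagation after the edit:
  t2: runs — a2 8->6; a2 8->6; result 36.
  t4: runs — a2 8->6; t2 64->36; result 6.
  t7: runs — t4 8->6; t2 64->36; result 6.
  t10: runs — t7 8->6; t2 64->36; result 6.
  t11: runs — t10 8->6; t7 8->6; result 0 (same value as before).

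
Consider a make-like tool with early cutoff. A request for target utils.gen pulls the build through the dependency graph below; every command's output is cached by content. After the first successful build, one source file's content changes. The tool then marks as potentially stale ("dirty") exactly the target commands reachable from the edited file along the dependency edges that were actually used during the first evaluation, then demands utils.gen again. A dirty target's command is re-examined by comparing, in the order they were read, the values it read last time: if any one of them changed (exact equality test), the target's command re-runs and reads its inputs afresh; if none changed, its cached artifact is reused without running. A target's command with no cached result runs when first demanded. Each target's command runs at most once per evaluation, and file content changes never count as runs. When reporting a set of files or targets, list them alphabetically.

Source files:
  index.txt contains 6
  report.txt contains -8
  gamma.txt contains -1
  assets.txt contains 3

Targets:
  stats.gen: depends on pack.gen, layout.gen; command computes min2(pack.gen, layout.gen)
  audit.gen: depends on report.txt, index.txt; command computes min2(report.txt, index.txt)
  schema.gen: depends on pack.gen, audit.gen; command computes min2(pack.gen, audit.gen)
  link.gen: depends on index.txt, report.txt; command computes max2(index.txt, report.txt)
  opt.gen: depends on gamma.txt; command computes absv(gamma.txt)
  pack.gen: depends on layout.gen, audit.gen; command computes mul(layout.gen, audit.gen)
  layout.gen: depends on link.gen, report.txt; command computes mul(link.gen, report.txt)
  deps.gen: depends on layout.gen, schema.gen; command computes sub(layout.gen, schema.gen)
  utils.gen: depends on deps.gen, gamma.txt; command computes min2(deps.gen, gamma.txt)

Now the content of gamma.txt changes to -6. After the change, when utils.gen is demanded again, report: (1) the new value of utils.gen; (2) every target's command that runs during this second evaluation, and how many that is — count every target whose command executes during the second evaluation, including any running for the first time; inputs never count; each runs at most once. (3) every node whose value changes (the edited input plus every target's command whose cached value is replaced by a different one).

Demanding utils.gen again yields -40.
1 target commands run: utils.gen.
The nodes whose values change: gamma.txt.

First demand of the output computes:
  audit.gen = min2(-8, 6) = -8
  link.gen = max2(6, -8) = 6
  layout.gen = mul(6, -8) = -48
  pack.gen = mul(-48, -8) = 384
  schema.gen = min2(384, -8) = -8
  deps.gen = sub(-48, -8) = -40
  utils.gen = min2(-40, -1) = -40

After the edit, cleaning proceeds:
  utils.gen: a read changed (gamma.txt -1->-6) — executes, giving -40 — identical to its old value.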